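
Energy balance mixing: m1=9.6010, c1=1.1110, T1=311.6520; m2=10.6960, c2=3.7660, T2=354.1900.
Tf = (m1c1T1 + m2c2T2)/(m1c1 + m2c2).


num = 17591.4774
den = 50.9478
Tf = 345.2840 K

345.2840 K


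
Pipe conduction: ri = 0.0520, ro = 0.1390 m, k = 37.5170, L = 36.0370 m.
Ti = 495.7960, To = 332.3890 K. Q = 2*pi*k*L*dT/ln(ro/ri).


dT = 163.4070 K
ln(ro/ri) = 0.9832
Q = 2*pi*37.5170*36.0370*163.4070 / 0.9832 = 1411796.3096 W

1411796.3096 W


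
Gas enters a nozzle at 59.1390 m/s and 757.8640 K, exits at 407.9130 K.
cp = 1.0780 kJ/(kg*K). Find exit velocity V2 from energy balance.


dT = 349.9510 K
2*cp*1000*dT = 754494.3560
V1^2 = 3497.4213
V2 = sqrt(757991.7773) = 870.6272 m/s

870.6272 m/s


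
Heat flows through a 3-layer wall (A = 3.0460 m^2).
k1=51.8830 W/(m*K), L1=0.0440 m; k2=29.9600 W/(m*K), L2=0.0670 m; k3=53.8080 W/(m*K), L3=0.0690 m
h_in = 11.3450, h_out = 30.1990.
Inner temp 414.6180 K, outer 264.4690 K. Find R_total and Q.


R_conv_in = 1/(11.3450*3.0460) = 0.0289
R_1 = 0.0440/(51.8830*3.0460) = 0.0003
R_2 = 0.0670/(29.9600*3.0460) = 0.0007
R_3 = 0.0690/(53.8080*3.0460) = 0.0004
R_conv_out = 1/(30.1990*3.0460) = 0.0109
R_total = 0.0412 K/W
Q = 150.1490 / 0.0412 = 3640.6291 W

R_total = 0.0412 K/W, Q = 3640.6291 W


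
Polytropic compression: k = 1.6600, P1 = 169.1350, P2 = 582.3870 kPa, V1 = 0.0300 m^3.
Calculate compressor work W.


(k-1)/k = 0.3976
(P2/P1)^exp = 1.6349
W = 2.5152 * 169.1350 * 0.0300 * (1.6349 - 1) = 8.1029 kJ

8.1029 kJ


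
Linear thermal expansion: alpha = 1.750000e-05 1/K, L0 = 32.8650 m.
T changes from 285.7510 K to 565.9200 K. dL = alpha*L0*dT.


dT = 280.1690 K
dL = 1.750000e-05 * 32.8650 * 280.1690 = 0.161136 m
L_final = 33.026136 m

dL = 0.161136 m


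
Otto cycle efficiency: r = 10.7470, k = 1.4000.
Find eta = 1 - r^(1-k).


r^(k-1) = 2.5853
eta = 1 - 1/2.5853 = 0.6132 = 61.3201%

61.3201%


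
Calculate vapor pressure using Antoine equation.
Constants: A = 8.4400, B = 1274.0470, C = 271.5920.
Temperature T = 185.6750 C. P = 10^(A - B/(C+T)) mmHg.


C+T = 457.2670
B/(C+T) = 2.7862
log10(P) = 8.4400 - 2.7862 = 5.6538
P = 10^5.6538 = 450587.1692 mmHg

450587.1692 mmHg


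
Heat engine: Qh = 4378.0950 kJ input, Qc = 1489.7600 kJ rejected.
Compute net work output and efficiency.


W = 4378.0950 - 1489.7600 = 2888.3350 kJ
eta = 2888.3350 / 4378.0950 = 0.6597 = 65.9724%

W = 2888.3350 kJ, eta = 65.9724%


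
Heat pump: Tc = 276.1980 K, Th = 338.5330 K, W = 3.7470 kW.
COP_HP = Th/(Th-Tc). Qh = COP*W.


COP = 338.5330 / 62.3350 = 5.4309
Qh = 5.4309 * 3.7470 = 20.3495 kW

COP = 5.4309, Qh = 20.3495 kW


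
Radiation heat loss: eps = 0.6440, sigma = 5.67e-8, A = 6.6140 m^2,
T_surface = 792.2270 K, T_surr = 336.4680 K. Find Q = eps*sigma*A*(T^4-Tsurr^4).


T^4 = 3.9391e+11
Tsurr^4 = 1.2817e+10
Q = 0.6440 * 5.67e-8 * 6.6140 * 3.8109e+11 = 92037.7670 W

92037.7670 W


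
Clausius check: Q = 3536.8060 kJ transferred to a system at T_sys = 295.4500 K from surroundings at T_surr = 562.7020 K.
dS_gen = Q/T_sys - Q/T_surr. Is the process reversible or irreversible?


dS_sys = 3536.8060/295.4500 = 11.9709 kJ/K
dS_surr = -3536.8060/562.7020 = -6.2854 kJ/K
dS_gen = 11.9709 - 6.2854 = 5.6855 kJ/K (irreversible)

dS_gen = 5.6855 kJ/K, irreversible


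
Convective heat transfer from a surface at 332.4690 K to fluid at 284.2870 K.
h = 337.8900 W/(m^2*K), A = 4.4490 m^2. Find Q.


dT = 48.1820 K
Q = 337.8900 * 4.4490 * 48.1820 = 72430.6809 W

72430.6809 W


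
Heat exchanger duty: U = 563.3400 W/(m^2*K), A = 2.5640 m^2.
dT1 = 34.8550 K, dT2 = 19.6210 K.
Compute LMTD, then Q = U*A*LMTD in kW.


LMTD = 26.5125 K
Q = 563.3400 * 2.5640 * 26.5125 = 38294.8020 W = 38.2948 kW

38.2948 kW


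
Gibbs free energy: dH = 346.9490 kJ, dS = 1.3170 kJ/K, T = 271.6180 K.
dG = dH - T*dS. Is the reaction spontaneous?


T*dS = 271.6180 * 1.3170 = 357.7209 kJ
dG = 346.9490 - 357.7209 = -10.7719 kJ (spontaneous)

dG = -10.7719 kJ, spontaneous


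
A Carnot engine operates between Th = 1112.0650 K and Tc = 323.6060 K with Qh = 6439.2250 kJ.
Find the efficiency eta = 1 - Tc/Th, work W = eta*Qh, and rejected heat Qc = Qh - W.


eta = 1 - 323.6060/1112.0650 = 0.7090
W = 0.7090 * 6439.2250 = 4565.4390 kJ
Qc = 6439.2250 - 4565.4390 = 1873.7860 kJ

eta = 70.9004%, W = 4565.4390 kJ, Qc = 1873.7860 kJ


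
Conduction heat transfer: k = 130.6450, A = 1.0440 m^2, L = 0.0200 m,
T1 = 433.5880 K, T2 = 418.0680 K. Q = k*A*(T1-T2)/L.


dT = 15.5200 K
Q = 130.6450 * 1.0440 * 15.5200 / 0.0200 = 105841.2629 W

105841.2629 W


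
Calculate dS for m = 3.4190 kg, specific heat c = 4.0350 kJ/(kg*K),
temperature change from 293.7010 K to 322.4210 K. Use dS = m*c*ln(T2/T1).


T2/T1 = 1.0978
ln(T2/T1) = 0.0933
dS = 3.4190 * 4.0350 * 0.0933 = 1.2871 kJ/K

1.2871 kJ/K


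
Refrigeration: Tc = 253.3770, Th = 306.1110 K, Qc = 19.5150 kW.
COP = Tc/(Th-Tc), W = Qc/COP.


COP = 253.3770 / 52.7340 = 4.8048
W = 19.5150 / 4.8048 = 4.0616 kW

COP = 4.8048, W = 4.0616 kW


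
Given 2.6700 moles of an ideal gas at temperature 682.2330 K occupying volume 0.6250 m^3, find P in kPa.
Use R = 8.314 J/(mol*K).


P = nRT/V = 2.6700 * 8.314 * 682.2330 / 0.6250
= 15144.4674 / 0.6250 = 24231.1478 Pa = 24.2311 kPa

24.2311 kPa


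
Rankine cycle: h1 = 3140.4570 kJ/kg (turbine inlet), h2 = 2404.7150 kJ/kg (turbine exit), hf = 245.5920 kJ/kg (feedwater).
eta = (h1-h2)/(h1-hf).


W = 735.7420 kJ/kg
Q_in = 2894.8650 kJ/kg
eta = 0.2542 = 25.4154%

eta = 25.4154%


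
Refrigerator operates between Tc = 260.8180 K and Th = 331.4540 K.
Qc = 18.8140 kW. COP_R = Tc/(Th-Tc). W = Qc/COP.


COP = 260.8180 / 70.6360 = 3.6924
W = 18.8140 / 3.6924 = 5.0953 kW

COP = 3.6924, W = 5.0953 kW


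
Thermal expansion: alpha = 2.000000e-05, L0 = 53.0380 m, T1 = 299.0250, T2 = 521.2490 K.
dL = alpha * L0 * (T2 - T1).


dT = 222.2240 K
dL = 2.000000e-05 * 53.0380 * 222.2240 = 0.235726 m
L_final = 53.273726 m

dL = 0.235726 m


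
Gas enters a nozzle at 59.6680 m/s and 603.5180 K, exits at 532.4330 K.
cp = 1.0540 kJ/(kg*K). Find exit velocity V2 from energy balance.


dT = 71.0850 K
2*cp*1000*dT = 149847.1800
V1^2 = 3560.2702
V2 = sqrt(153407.4502) = 391.6726 m/s

391.6726 m/s


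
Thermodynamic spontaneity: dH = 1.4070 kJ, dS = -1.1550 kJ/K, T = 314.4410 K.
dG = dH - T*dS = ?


T*dS = 314.4410 * -1.1550 = -363.1794 kJ
dG = 1.4070 + 363.1794 = 364.5864 kJ (non-spontaneous)

dG = 364.5864 kJ, non-spontaneous


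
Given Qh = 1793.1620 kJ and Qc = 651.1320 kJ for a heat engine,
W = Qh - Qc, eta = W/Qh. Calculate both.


W = 1793.1620 - 651.1320 = 1142.0300 kJ
eta = 1142.0300 / 1793.1620 = 0.6369 = 63.6881%

W = 1142.0300 kJ, eta = 63.6881%


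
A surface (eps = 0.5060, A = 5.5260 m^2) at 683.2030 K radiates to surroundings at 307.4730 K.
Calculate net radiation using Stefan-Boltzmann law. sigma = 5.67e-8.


T^4 = 2.1787e+11
Tsurr^4 = 8.9377e+09
Q = 0.5060 * 5.67e-8 * 5.5260 * 2.0893e+11 = 33124.6764 W

33124.6764 W


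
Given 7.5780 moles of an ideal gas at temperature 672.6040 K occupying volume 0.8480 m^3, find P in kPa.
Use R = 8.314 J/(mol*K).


P = nRT/V = 7.5780 * 8.314 * 672.6040 / 0.8480
= 42376.4007 / 0.8480 = 49972.1707 Pa = 49.9722 kPa

49.9722 kPa


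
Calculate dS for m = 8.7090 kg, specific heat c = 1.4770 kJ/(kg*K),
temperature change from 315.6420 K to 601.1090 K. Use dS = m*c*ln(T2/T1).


T2/T1 = 1.9044
ln(T2/T1) = 0.6442
dS = 8.7090 * 1.4770 * 0.6442 = 8.2861 kJ/K

8.2861 kJ/K


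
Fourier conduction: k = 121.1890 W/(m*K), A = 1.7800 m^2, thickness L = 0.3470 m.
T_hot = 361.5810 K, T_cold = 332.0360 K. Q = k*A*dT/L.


dT = 29.5450 K
Q = 121.1890 * 1.7800 * 29.5450 / 0.3470 = 18366.9788 W

18366.9788 W


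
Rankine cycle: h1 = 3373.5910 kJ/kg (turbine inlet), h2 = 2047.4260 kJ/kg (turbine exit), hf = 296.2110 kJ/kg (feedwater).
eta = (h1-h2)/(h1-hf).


W = 1326.1650 kJ/kg
Q_in = 3077.3800 kJ/kg
eta = 0.4309 = 43.0940%

eta = 43.0940%


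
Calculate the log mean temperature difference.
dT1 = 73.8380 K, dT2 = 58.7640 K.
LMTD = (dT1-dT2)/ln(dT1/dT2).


dT1/dT2 = 1.2565
ln(dT1/dT2) = 0.2283
LMTD = 15.0740 / 0.2283 = 66.0144 K

66.0144 K


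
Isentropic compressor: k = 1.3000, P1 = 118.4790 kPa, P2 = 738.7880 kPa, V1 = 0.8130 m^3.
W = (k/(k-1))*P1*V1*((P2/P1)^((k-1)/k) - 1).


(k-1)/k = 0.2308
(P2/P1)^exp = 1.5256
W = 4.3333 * 118.4790 * 0.8130 * (1.5256 - 1) = 219.3757 kJ

219.3757 kJ


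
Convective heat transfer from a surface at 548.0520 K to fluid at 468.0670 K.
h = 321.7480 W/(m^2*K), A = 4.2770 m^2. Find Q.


dT = 79.9850 K
Q = 321.7480 * 4.2770 * 79.9850 = 110068.6539 W

110068.6539 W


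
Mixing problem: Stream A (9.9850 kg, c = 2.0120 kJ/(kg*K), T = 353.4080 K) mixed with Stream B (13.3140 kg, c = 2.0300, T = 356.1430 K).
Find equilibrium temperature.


num = 16725.5295
den = 47.1172
Tf = 354.9769 K

354.9769 K


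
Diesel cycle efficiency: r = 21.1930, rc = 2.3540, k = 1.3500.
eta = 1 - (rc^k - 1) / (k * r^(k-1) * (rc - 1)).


r^(k-1) = 2.9118
rc^k = 3.1764
eta = 0.5911 = 59.1093%

59.1093%


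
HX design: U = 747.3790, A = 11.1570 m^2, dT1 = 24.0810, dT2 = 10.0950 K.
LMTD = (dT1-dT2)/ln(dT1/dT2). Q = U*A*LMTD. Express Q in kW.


LMTD = 16.0873 K
Q = 747.3790 * 11.1570 * 16.0873 = 134143.8467 W = 134.1438 kW

134.1438 kW


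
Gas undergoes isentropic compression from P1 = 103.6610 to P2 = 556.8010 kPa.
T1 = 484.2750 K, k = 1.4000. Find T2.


(k-1)/k = 0.2857
(P2/P1)^exp = 1.6166
T2 = 484.2750 * 1.6166 = 782.8664 K

782.8664 K


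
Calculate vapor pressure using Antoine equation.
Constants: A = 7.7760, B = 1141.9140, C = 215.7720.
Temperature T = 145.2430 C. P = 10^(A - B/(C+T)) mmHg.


C+T = 361.0150
B/(C+T) = 3.1631
log10(P) = 7.7760 - 3.1631 = 4.6129
P = 10^4.6129 = 41014.2480 mmHg

41014.2480 mmHg


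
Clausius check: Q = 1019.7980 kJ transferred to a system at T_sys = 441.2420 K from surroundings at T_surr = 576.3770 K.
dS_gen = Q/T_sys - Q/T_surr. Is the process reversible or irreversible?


dS_sys = 1019.7980/441.2420 = 2.3112 kJ/K
dS_surr = -1019.7980/576.3770 = -1.7693 kJ/K
dS_gen = 2.3112 - 1.7693 = 0.5419 kJ/K (irreversible)

dS_gen = 0.5419 kJ/K, irreversible


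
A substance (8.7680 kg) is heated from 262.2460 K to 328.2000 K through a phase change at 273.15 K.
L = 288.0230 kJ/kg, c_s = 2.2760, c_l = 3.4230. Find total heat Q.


Q1 (sensible, solid) = 8.7680 * 2.2760 * 10.9040 = 217.5999 kJ
Q2 (latent) = 8.7680 * 288.0230 = 2525.3857 kJ
Q3 (sensible, liquid) = 8.7680 * 3.4230 * 55.0500 = 1652.2082 kJ
Q_total = 4395.1937 kJ

4395.1937 kJ


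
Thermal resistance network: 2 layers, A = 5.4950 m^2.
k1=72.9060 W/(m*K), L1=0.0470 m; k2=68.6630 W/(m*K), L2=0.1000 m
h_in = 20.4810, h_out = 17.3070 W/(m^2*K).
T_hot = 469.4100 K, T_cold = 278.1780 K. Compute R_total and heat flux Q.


R_conv_in = 1/(20.4810*5.4950) = 0.0089
R_1 = 0.0470/(72.9060*5.4950) = 0.0001
R_2 = 0.1000/(68.6630*5.4950) = 0.0003
R_conv_out = 1/(17.3070*5.4950) = 0.0105
R_total = 0.0198 K/W
Q = 191.2320 / 0.0198 = 9666.5436 W

R_total = 0.0198 K/W, Q = 9666.5436 W


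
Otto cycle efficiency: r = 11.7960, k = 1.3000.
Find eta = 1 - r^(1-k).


r^(k-1) = 2.0966
eta = 1 - 1/2.0966 = 0.5230 = 52.3043%

52.3043%


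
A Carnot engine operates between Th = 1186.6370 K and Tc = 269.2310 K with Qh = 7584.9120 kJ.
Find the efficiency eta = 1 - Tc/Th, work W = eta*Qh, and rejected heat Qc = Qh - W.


eta = 1 - 269.2310/1186.6370 = 0.7731
W = 0.7731 * 7584.9120 = 5864.0037 kJ
Qc = 7584.9120 - 5864.0037 = 1720.9083 kJ

eta = 77.3114%, W = 5864.0037 kJ, Qc = 1720.9083 kJ


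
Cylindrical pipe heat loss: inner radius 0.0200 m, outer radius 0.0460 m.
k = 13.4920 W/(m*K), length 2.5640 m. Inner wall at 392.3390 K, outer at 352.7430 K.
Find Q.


dT = 39.5960 K
ln(ro/ri) = 0.8329
Q = 2*pi*13.4920*2.5640*39.5960 / 0.8329 = 10333.0354 W

10333.0354 W


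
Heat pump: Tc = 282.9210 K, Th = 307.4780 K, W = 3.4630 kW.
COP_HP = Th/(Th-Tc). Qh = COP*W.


COP = 307.4780 / 24.5570 = 12.5210
Qh = 12.5210 * 3.4630 = 43.3602 kW

COP = 12.5210, Qh = 43.3602 kW


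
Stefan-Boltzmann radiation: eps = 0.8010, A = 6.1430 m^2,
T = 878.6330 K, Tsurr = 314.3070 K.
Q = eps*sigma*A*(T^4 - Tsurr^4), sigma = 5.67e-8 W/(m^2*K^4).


T^4 = 5.9598e+11
Tsurr^4 = 9.7592e+09
Q = 0.8010 * 5.67e-8 * 6.1430 * 5.8622e+11 = 163551.9062 W

163551.9062 W


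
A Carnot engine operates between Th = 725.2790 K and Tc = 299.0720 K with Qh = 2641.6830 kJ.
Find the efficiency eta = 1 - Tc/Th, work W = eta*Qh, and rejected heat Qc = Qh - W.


eta = 1 - 299.0720/725.2790 = 0.5876
W = 0.5876 * 2641.6830 = 1552.3733 kJ
Qc = 2641.6830 - 1552.3733 = 1089.3097 kJ

eta = 58.7646%, W = 1552.3733 kJ, Qc = 1089.3097 kJ


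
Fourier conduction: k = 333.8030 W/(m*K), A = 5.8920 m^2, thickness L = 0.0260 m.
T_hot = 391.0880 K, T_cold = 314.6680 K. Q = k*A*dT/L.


dT = 76.4200 K
Q = 333.8030 * 5.8920 * 76.4200 / 0.0260 = 5780782.8935 W

5780782.8935 W


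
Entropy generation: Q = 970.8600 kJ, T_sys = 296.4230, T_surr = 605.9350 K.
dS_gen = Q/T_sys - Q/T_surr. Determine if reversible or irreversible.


dS_sys = 970.8600/296.4230 = 3.2753 kJ/K
dS_surr = -970.8600/605.9350 = -1.6023 kJ/K
dS_gen = 3.2753 - 1.6023 = 1.6730 kJ/K (irreversible)

dS_gen = 1.6730 kJ/K, irreversible


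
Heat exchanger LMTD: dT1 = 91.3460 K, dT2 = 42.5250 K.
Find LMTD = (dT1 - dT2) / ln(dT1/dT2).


dT1/dT2 = 2.1481
ln(dT1/dT2) = 0.7646
LMTD = 48.8210 / 0.7646 = 63.8548 K

63.8548 K


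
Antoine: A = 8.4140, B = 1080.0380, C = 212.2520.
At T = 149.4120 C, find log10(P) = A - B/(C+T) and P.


C+T = 361.6640
B/(C+T) = 2.9863
log10(P) = 8.4140 - 2.9863 = 5.4277
P = 10^5.4277 = 267730.4678 mmHg

267730.4678 mmHg


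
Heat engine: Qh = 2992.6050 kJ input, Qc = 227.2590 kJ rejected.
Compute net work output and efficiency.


W = 2992.6050 - 227.2590 = 2765.3460 kJ
eta = 2765.3460 / 2992.6050 = 0.9241 = 92.4060%

W = 2765.3460 kJ, eta = 92.4060%


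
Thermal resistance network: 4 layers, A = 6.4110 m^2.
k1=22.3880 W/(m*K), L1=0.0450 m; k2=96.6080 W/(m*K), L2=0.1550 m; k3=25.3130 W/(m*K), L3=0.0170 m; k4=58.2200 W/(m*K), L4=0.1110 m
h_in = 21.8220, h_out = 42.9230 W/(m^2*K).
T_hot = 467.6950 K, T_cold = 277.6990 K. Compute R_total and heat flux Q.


R_conv_in = 1/(21.8220*6.4110) = 0.0071
R_1 = 0.0450/(22.3880*6.4110) = 0.0003
R_2 = 0.1550/(96.6080*6.4110) = 0.0003
R_3 = 0.0170/(25.3130*6.4110) = 0.0001
R_4 = 0.1110/(58.2200*6.4110) = 0.0003
R_conv_out = 1/(42.9230*6.4110) = 0.0036
R_total = 0.0117 K/W
Q = 189.9960 / 0.0117 = 16172.8401 W

R_total = 0.0117 K/W, Q = 16172.8401 W


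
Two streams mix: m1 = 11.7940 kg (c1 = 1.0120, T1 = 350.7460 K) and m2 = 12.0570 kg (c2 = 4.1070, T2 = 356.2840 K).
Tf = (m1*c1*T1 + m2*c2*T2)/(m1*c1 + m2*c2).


num = 21828.8451
den = 61.4536
Tf = 355.2084 K

355.2084 K


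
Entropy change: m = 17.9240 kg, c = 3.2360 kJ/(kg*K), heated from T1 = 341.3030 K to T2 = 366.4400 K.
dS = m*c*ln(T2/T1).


T2/T1 = 1.0737
ln(T2/T1) = 0.0711
dS = 17.9240 * 3.2360 * 0.0711 = 4.1219 kJ/K

4.1219 kJ/K


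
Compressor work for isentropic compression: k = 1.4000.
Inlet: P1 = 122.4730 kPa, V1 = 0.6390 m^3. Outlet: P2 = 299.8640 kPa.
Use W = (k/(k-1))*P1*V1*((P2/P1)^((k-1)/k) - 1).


(k-1)/k = 0.2857
(P2/P1)^exp = 1.2915
W = 3.5000 * 122.4730 * 0.6390 * (1.2915 - 1) = 79.8575 kJ

79.8575 kJ


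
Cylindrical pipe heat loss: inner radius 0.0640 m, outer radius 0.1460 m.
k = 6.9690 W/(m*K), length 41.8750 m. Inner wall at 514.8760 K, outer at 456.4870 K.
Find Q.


dT = 58.3890 K
ln(ro/ri) = 0.8247
Q = 2*pi*6.9690*41.8750*58.3890 / 0.8247 = 129815.8736 W

129815.8736 W


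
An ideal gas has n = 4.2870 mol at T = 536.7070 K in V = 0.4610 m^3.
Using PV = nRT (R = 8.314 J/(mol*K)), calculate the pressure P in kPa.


P = nRT/V = 4.2870 * 8.314 * 536.7070 / 0.4610
= 19129.3742 / 0.4610 = 41495.3888 Pa = 41.4954 kPa

41.4954 kPa


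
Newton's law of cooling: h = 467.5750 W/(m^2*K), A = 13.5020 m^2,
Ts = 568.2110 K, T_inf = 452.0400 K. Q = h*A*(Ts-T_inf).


dT = 116.1710 K
Q = 467.5750 * 13.5020 * 116.1710 = 733410.4842 W

733410.4842 W


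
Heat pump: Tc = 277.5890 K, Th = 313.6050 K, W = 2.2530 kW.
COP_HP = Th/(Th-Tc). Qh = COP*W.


COP = 313.6050 / 36.0160 = 8.7074
Qh = 8.7074 * 2.2530 = 19.6177 kW

COP = 8.7074, Qh = 19.6177 kW


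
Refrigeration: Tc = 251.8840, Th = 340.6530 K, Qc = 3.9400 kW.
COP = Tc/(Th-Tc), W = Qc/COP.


COP = 251.8840 / 88.7690 = 2.8375
W = 3.9400 / 2.8375 = 1.3885 kW

COP = 2.8375, W = 1.3885 kW


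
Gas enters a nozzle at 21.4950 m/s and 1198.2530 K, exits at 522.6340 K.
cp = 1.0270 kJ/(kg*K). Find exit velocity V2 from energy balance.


dT = 675.6190 K
2*cp*1000*dT = 1387721.4260
V1^2 = 462.0350
V2 = sqrt(1388183.4610) = 1178.2120 m/s

1178.2120 m/s


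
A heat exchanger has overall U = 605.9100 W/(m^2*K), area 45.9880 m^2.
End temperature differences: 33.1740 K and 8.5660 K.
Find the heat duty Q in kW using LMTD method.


LMTD = 18.1748 K
Q = 605.9100 * 45.9880 * 18.1748 = 506432.2385 W = 506.4322 kW

506.4322 kW


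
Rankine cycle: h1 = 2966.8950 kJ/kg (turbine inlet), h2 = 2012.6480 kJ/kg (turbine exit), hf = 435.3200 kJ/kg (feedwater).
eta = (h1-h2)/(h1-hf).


W = 954.2470 kJ/kg
Q_in = 2531.5750 kJ/kg
eta = 0.3769 = 37.6938%

eta = 37.6938%


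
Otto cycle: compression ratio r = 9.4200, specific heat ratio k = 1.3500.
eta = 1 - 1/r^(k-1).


r^(k-1) = 2.1924
eta = 1 - 1/2.1924 = 0.5439 = 54.3877%

54.3877%


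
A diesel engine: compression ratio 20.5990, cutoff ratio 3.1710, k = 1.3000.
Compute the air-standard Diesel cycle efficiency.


r^(k-1) = 2.4783
rc^k = 4.4829
eta = 0.5021 = 50.2058%

50.2058%


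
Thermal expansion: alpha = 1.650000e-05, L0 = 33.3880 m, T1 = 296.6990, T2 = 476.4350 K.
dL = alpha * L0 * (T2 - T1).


dT = 179.7360 K
dL = 1.650000e-05 * 33.3880 * 179.7360 = 0.099017 m
L_final = 33.487017 m

dL = 0.099017 m


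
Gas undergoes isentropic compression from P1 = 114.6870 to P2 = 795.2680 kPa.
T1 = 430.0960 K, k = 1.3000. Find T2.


(k-1)/k = 0.2308
(P2/P1)^exp = 1.5634
T2 = 430.0960 * 1.5634 = 672.4224 K

672.4224 K


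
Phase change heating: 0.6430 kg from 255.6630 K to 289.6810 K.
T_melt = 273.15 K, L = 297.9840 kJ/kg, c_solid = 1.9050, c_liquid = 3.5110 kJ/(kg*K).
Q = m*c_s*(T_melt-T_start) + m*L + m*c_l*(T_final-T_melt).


Q1 (sensible, solid) = 0.6430 * 1.9050 * 17.4870 = 21.4201 kJ
Q2 (latent) = 0.6430 * 297.9840 = 191.6037 kJ
Q3 (sensible, liquid) = 0.6430 * 3.5110 * 16.5310 = 37.3199 kJ
Q_total = 250.3437 kJ

250.3437 kJ


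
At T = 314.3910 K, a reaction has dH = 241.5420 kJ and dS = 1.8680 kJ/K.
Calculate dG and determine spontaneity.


T*dS = 314.3910 * 1.8680 = 587.2824 kJ
dG = 241.5420 - 587.2824 = -345.7404 kJ (spontaneous)

dG = -345.7404 kJ, spontaneous


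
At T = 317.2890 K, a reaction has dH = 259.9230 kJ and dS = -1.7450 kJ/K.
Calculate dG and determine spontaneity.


T*dS = 317.2890 * -1.7450 = -553.6693 kJ
dG = 259.9230 + 553.6693 = 813.5923 kJ (non-spontaneous)

dG = 813.5923 kJ, non-spontaneous


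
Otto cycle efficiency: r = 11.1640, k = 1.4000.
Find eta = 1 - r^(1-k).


r^(k-1) = 2.6250
eta = 1 - 1/2.6250 = 0.6190 = 61.9046%

61.9046%


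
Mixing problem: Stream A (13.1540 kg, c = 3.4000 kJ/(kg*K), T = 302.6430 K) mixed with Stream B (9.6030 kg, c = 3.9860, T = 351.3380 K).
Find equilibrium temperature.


num = 26983.6451
den = 83.0012
Tf = 325.0996 K

325.0996 K


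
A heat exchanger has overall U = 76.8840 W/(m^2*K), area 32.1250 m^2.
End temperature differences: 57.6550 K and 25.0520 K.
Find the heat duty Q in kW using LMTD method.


LMTD = 39.1147 K
Q = 76.8840 * 32.1250 * 39.1147 = 96609.2969 W = 96.6093 kW

96.6093 kW


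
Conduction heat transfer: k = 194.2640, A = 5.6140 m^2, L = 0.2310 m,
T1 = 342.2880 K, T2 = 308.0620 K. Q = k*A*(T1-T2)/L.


dT = 34.2260 K
Q = 194.2640 * 5.6140 * 34.2260 / 0.2310 = 161587.9240 W

161587.9240 W


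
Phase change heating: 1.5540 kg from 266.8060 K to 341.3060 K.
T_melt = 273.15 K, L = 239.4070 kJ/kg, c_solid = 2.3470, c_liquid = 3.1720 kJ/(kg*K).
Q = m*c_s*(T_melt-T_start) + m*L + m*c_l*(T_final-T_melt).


Q1 (sensible, solid) = 1.5540 * 2.3470 * 6.3440 = 23.1381 kJ
Q2 (latent) = 1.5540 * 239.4070 = 372.0385 kJ
Q3 (sensible, liquid) = 1.5540 * 3.1720 * 68.1560 = 335.9606 kJ
Q_total = 731.1371 kJ

731.1371 kJ


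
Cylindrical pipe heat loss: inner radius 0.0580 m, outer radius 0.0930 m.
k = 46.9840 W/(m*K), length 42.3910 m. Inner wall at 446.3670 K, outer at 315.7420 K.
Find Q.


dT = 130.6250 K
ln(ro/ri) = 0.4722
Q = 2*pi*46.9840*42.3910*130.6250 / 0.4722 = 3462133.9321 W

3462133.9321 W


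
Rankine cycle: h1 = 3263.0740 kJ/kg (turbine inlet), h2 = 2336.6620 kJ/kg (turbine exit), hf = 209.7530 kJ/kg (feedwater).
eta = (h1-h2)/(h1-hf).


W = 926.4120 kJ/kg
Q_in = 3053.3210 kJ/kg
eta = 0.3034 = 30.3411%

eta = 30.3411%


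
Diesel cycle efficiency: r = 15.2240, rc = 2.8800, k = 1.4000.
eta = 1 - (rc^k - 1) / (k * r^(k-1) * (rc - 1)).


r^(k-1) = 2.9717
rc^k = 4.3969
eta = 0.5657 = 56.5701%

56.5701%


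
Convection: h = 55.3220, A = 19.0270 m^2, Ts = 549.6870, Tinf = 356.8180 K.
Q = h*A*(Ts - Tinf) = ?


dT = 192.8690 K
Q = 55.3220 * 19.0270 * 192.8690 = 203016.1648 W

203016.1648 W


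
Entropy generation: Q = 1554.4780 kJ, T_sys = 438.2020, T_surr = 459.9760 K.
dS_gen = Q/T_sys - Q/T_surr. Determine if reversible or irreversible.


dS_sys = 1554.4780/438.2020 = 3.5474 kJ/K
dS_surr = -1554.4780/459.9760 = -3.3795 kJ/K
dS_gen = 3.5474 - 3.3795 = 0.1679 kJ/K (irreversible)

dS_gen = 0.1679 kJ/K, irreversible


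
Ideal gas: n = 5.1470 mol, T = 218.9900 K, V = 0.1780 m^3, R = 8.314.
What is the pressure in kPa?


P = nRT/V = 5.1470 * 8.314 * 218.9900 / 0.1780
= 9371.0547 / 0.1780 = 52646.3746 Pa = 52.6464 kPa

52.6464 kPa


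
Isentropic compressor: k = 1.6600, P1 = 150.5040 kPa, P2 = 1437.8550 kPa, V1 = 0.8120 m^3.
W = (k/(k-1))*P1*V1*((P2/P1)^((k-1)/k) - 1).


(k-1)/k = 0.3976
(P2/P1)^exp = 2.4530
W = 2.5152 * 150.5040 * 0.8120 * (2.4530 - 1) = 446.6284 kJ

446.6284 kJ


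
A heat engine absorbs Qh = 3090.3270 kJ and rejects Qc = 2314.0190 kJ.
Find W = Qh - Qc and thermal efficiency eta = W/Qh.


W = 3090.3270 - 2314.0190 = 776.3080 kJ
eta = 776.3080 / 3090.3270 = 0.2512 = 25.1206%

W = 776.3080 kJ, eta = 25.1206%


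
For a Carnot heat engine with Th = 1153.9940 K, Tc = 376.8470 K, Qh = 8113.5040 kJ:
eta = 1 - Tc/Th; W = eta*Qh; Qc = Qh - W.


eta = 1 - 376.8470/1153.9940 = 0.6734
W = 0.6734 * 8113.5040 = 5463.9671 kJ
Qc = 8113.5040 - 5463.9671 = 2649.5369 kJ

eta = 67.3441%, W = 5463.9671 kJ, Qc = 2649.5369 kJ


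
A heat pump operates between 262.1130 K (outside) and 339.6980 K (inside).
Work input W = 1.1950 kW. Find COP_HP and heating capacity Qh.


COP = 339.6980 / 77.5850 = 4.3784
Qh = 4.3784 * 1.1950 = 5.2322 kW

COP = 4.3784, Qh = 5.2322 kW


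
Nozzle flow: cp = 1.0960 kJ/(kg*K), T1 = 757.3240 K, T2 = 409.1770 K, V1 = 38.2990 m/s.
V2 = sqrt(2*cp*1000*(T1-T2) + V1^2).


dT = 348.1470 K
2*cp*1000*dT = 763138.2240
V1^2 = 1466.8134
V2 = sqrt(764605.0374) = 874.4170 m/s

874.4170 m/s


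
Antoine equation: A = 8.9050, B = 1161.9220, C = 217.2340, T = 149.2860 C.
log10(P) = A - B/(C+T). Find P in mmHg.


C+T = 366.5200
B/(C+T) = 3.1701
log10(P) = 8.9050 - 3.1701 = 5.7349
P = 10^5.7349 = 543067.4332 mmHg

543067.4332 mmHg


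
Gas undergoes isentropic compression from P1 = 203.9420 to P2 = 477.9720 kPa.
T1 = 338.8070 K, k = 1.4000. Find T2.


(k-1)/k = 0.2857
(P2/P1)^exp = 1.2755
T2 = 338.8070 * 1.2755 = 432.1524 K

432.1524 K


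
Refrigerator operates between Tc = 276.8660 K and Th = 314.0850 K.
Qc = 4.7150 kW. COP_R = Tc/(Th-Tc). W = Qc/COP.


COP = 276.8660 / 37.2190 = 7.4388
W = 4.7150 / 7.4388 = 0.6338 kW

COP = 7.4388, W = 0.6338 kW


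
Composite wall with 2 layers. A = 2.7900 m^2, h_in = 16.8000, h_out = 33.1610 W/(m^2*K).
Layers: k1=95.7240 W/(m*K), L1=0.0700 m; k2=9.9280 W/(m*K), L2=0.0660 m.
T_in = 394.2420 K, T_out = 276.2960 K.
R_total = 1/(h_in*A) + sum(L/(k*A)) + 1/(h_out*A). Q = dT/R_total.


R_conv_in = 1/(16.8000*2.7900) = 0.0213
R_1 = 0.0700/(95.7240*2.7900) = 0.0003
R_2 = 0.0660/(9.9280*2.7900) = 0.0024
R_conv_out = 1/(33.1610*2.7900) = 0.0108
R_total = 0.0348 K/W
Q = 117.9460 / 0.0348 = 3390.4105 W

R_total = 0.0348 K/W, Q = 3390.4105 W


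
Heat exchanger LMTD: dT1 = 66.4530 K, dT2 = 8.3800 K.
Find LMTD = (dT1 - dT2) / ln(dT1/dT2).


dT1/dT2 = 7.9300
ln(dT1/dT2) = 2.0706
LMTD = 58.0730 / 2.0706 = 28.0458 K

28.0458 K


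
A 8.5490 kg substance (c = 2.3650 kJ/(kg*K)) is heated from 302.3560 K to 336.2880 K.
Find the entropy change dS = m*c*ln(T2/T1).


T2/T1 = 1.1122
ln(T2/T1) = 0.1064
dS = 8.5490 * 2.3650 * 0.1064 = 2.1505 kJ/K

2.1505 kJ/K


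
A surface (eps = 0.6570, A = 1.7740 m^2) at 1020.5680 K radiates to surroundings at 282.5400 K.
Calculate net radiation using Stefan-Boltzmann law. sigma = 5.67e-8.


T^4 = 1.0848e+12
Tsurr^4 = 6.3726e+09
Q = 0.6570 * 5.67e-8 * 1.7740 * 1.0785e+12 = 71270.7218 W

71270.7218 W


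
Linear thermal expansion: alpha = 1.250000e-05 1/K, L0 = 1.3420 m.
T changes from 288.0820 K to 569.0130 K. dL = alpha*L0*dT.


dT = 280.9310 K
dL = 1.250000e-05 * 1.3420 * 280.9310 = 0.004713 m
L_final = 1.346713 m

dL = 0.004713 m


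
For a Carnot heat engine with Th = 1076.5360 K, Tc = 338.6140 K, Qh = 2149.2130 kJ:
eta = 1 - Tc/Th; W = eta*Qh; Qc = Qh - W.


eta = 1 - 338.6140/1076.5360 = 0.6855
W = 0.6855 * 2149.2130 = 1473.1988 kJ
Qc = 2149.2130 - 1473.1988 = 676.0142 kJ

eta = 68.5460%, W = 1473.1988 kJ, Qc = 676.0142 kJ


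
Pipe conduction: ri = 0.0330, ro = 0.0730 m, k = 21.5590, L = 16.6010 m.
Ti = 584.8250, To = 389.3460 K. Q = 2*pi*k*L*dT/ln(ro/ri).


dT = 195.4790 K
ln(ro/ri) = 0.7940
Q = 2*pi*21.5590*16.6010*195.4790 / 0.7940 = 553667.0238 W

553667.0238 W


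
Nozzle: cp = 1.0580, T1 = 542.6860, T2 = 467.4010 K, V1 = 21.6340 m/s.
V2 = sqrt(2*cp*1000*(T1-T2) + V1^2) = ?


dT = 75.2850 K
2*cp*1000*dT = 159303.0600
V1^2 = 468.0300
V2 = sqrt(159771.0900) = 399.7138 m/s

399.7138 m/s


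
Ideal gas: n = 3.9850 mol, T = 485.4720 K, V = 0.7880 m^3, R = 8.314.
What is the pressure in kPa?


P = nRT/V = 3.9850 * 8.314 * 485.4720 / 0.7880
= 16084.3136 / 0.7880 = 20411.5655 Pa = 20.4116 kPa

20.4116 kPa


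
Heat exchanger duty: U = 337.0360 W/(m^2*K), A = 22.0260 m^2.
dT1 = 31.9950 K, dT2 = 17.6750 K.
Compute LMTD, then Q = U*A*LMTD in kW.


LMTD = 24.1310 K
Q = 337.0360 * 22.0260 * 24.1310 = 179137.5363 W = 179.1375 kW

179.1375 kW


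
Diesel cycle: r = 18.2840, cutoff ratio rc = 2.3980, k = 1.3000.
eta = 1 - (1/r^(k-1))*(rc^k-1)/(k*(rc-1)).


r^(k-1) = 2.3912
rc^k = 3.1175
eta = 0.5128 = 51.2755%

51.2755%


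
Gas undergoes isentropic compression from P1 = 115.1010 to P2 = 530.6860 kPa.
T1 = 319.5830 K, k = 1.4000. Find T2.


(k-1)/k = 0.2857
(P2/P1)^exp = 1.5476
T2 = 319.5830 * 1.5476 = 494.5714 K

494.5714 K


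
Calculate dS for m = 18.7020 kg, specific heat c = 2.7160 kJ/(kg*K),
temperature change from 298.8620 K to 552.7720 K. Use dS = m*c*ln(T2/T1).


T2/T1 = 1.8496
ln(T2/T1) = 0.6150
dS = 18.7020 * 2.7160 * 0.6150 = 31.2369 kJ/K

31.2369 kJ/K


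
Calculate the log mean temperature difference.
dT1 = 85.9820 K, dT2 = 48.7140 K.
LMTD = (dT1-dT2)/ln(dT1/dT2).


dT1/dT2 = 1.7650
ln(dT1/dT2) = 0.5682
LMTD = 37.2680 / 0.5682 = 65.5929 K

65.5929 K


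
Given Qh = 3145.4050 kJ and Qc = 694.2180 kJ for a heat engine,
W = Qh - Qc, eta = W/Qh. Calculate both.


W = 3145.4050 - 694.2180 = 2451.1870 kJ
eta = 2451.1870 / 3145.4050 = 0.7793 = 77.9291%

W = 2451.1870 kJ, eta = 77.9291%


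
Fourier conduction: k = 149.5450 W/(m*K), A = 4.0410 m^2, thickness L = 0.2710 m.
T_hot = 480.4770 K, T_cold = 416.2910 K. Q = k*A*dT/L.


dT = 64.1860 K
Q = 149.5450 * 4.0410 * 64.1860 / 0.2710 = 143130.3616 W

143130.3616 W


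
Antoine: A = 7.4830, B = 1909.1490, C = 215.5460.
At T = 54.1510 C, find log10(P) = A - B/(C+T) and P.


C+T = 269.6970
B/(C+T) = 7.0789
log10(P) = 7.4830 - 7.0789 = 0.4041
P = 10^0.4041 = 2.5359 mmHg

2.5359 mmHg


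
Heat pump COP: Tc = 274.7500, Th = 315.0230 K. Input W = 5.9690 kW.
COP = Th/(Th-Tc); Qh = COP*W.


COP = 315.0230 / 40.2730 = 7.8222
Qh = 7.8222 * 5.9690 = 46.6906 kW

COP = 7.8222, Qh = 46.6906 kW


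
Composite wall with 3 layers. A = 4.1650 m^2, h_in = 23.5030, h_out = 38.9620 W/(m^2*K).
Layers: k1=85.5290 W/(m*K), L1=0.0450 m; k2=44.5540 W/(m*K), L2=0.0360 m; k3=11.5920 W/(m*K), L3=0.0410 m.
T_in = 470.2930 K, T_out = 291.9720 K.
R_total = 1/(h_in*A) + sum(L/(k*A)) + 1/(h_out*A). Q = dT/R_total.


R_conv_in = 1/(23.5030*4.1650) = 0.0102
R_1 = 0.0450/(85.5290*4.1650) = 0.0001
R_2 = 0.0360/(44.5540*4.1650) = 0.0002
R_3 = 0.0410/(11.5920*4.1650) = 0.0008
R_conv_out = 1/(38.9620*4.1650) = 0.0062
R_total = 0.0175 K/W
Q = 178.3210 / 0.0175 = 10162.2546 W

R_total = 0.0175 K/W, Q = 10162.2546 W


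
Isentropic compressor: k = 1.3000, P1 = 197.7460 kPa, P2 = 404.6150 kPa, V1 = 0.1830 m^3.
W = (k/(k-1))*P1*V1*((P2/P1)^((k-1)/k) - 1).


(k-1)/k = 0.2308
(P2/P1)^exp = 1.1797
W = 4.3333 * 197.7460 * 0.1830 * (1.1797 - 1) = 28.1718 kJ

28.1718 kJ


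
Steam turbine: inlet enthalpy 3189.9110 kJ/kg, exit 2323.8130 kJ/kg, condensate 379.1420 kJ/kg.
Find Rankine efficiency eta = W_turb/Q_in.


W = 866.0980 kJ/kg
Q_in = 2810.7690 kJ/kg
eta = 0.3081 = 30.8136%

eta = 30.8136%


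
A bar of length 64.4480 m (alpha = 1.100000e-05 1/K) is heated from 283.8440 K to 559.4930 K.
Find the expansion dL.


dT = 275.6490 K
dL = 1.100000e-05 * 64.4480 * 275.6490 = 0.195415 m
L_final = 64.643415 m

dL = 0.195415 m


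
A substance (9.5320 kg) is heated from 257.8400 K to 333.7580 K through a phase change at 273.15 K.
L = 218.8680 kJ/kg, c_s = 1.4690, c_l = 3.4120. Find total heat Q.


Q1 (sensible, solid) = 9.5320 * 1.4690 * 15.3100 = 214.3784 kJ
Q2 (latent) = 9.5320 * 218.8680 = 2086.2498 kJ
Q3 (sensible, liquid) = 9.5320 * 3.4120 * 60.6080 = 1971.1651 kJ
Q_total = 4271.7933 kJ

4271.7933 kJ


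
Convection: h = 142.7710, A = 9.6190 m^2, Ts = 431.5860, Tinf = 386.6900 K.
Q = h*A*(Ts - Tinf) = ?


dT = 44.8960 K
Q = 142.7710 * 9.6190 * 44.8960 = 61656.3165 W

61656.3165 W


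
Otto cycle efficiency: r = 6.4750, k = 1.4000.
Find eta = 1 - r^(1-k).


r^(k-1) = 2.1110
eta = 1 - 1/2.1110 = 0.5263 = 52.6299%

52.6299%


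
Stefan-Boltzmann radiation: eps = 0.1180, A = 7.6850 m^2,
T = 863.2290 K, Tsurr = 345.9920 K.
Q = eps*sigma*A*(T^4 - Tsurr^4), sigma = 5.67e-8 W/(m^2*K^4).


T^4 = 5.5527e+11
Tsurr^4 = 1.4331e+10
Q = 0.1180 * 5.67e-8 * 7.6850 * 5.4094e+11 = 27813.6145 W

27813.6145 W


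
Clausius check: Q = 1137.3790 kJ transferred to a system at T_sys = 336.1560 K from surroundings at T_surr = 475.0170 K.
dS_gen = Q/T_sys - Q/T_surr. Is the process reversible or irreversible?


dS_sys = 1137.3790/336.1560 = 3.3835 kJ/K
dS_surr = -1137.3790/475.0170 = -2.3944 kJ/K
dS_gen = 3.3835 - 2.3944 = 0.9891 kJ/K (irreversible)

dS_gen = 0.9891 kJ/K, irreversible


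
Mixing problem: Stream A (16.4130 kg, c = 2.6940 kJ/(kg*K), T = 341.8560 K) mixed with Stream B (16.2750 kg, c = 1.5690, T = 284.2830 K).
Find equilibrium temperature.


num = 22375.0190
den = 69.7521
Tf = 320.7792 K

320.7792 K


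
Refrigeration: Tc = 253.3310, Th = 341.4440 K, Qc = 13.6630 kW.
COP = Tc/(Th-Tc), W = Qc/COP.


COP = 253.3310 / 88.1130 = 2.8751
W = 13.6630 / 2.8751 = 4.7522 kW

COP = 2.8751, W = 4.7522 kW


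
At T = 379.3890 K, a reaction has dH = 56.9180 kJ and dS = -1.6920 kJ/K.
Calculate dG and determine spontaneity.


T*dS = 379.3890 * -1.6920 = -641.9262 kJ
dG = 56.9180 + 641.9262 = 698.8442 kJ (non-spontaneous)

dG = 698.8442 kJ, non-spontaneous


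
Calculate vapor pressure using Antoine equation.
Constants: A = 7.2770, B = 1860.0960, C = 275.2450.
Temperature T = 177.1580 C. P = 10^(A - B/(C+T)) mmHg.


C+T = 452.4030
B/(C+T) = 4.1116
log10(P) = 7.2770 - 4.1116 = 3.1654
P = 10^3.1654 = 1463.5556 mmHg

1463.5556 mmHg


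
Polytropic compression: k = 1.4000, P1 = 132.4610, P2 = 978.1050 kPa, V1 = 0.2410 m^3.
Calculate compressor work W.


(k-1)/k = 0.2857
(P2/P1)^exp = 1.7705
W = 3.5000 * 132.4610 * 0.2410 * (1.7705 - 1) = 86.0836 kJ

86.0836 kJ


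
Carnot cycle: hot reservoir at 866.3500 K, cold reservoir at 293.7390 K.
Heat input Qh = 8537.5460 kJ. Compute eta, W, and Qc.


eta = 1 - 293.7390/866.3500 = 0.6609
W = 0.6609 * 8537.5460 = 5642.8611 kJ
Qc = 8537.5460 - 5642.8611 = 2894.6849 kJ

eta = 66.0946%, W = 5642.8611 kJ, Qc = 2894.6849 kJ


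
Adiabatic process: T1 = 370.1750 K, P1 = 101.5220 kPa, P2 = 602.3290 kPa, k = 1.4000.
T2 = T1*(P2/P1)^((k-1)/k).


(k-1)/k = 0.2857
(P2/P1)^exp = 1.6632
T2 = 370.1750 * 1.6632 = 615.6621 K

615.6621 K


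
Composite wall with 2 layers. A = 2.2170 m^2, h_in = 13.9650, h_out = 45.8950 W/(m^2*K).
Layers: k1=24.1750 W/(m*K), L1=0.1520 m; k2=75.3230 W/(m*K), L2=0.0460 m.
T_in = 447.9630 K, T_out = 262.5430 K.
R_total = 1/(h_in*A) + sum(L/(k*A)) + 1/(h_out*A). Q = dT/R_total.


R_conv_in = 1/(13.9650*2.2170) = 0.0323
R_1 = 0.1520/(24.1750*2.2170) = 0.0028
R_2 = 0.0460/(75.3230*2.2170) = 0.0003
R_conv_out = 1/(45.8950*2.2170) = 0.0098
R_total = 0.0452 K/W
Q = 185.4200 / 0.0452 = 4098.6848 W

R_total = 0.0452 K/W, Q = 4098.6848 W


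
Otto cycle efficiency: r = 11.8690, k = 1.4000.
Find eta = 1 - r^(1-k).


r^(k-1) = 2.6901
eta = 1 - 1/2.6901 = 0.6283 = 62.8264%

62.8264%


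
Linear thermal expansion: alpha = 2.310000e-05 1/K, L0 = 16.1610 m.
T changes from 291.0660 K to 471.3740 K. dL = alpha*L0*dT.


dT = 180.3080 K
dL = 2.310000e-05 * 16.1610 * 180.3080 = 0.067312 m
L_final = 16.228312 m

dL = 0.067312 m


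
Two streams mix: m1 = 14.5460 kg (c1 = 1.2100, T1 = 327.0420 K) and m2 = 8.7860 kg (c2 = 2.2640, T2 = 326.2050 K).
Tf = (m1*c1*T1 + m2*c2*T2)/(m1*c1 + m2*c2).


num = 12244.8631
den = 37.4922
Tf = 326.5979 K

326.5979 K


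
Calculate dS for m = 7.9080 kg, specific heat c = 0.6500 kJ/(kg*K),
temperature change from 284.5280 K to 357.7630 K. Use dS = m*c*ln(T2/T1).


T2/T1 = 1.2574
ln(T2/T1) = 0.2290
dS = 7.9080 * 0.6500 * 0.2290 = 1.1773 kJ/K

1.1773 kJ/K


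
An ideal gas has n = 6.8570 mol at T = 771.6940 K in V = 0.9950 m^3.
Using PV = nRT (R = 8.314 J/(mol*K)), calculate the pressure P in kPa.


P = nRT/V = 6.8570 * 8.314 * 771.6940 / 0.9950
= 43993.5789 / 0.9950 = 44214.6521 Pa = 44.2147 kPa

44.2147 kPa


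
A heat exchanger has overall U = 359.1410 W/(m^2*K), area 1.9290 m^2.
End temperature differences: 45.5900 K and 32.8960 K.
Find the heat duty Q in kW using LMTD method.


LMTD = 38.8984 K
Q = 359.1410 * 1.9290 * 38.8984 = 26948.1503 W = 26.9482 kW

26.9482 kW


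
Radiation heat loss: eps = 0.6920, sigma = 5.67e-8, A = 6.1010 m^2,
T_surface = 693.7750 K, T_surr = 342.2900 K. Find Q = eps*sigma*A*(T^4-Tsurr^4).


T^4 = 2.3167e+11
Tsurr^4 = 1.3727e+10
Q = 0.6920 * 5.67e-8 * 6.1010 * 2.1795e+11 = 52172.0755 W

52172.0755 W


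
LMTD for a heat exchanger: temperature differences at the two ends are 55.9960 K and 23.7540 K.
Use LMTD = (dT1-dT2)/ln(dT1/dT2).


dT1/dT2 = 2.3573
ln(dT1/dT2) = 0.8575
LMTD = 32.2420 / 0.8575 = 37.5987 K

37.5987 K


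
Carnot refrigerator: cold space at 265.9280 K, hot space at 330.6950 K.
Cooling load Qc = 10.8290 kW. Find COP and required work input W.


COP = 265.9280 / 64.7670 = 4.1059
W = 10.8290 / 4.1059 = 2.6374 kW

COP = 4.1059, W = 2.6374 kW


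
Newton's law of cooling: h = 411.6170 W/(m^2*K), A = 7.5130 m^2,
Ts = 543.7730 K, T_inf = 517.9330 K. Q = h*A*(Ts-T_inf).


dT = 25.8400 K
Q = 411.6170 * 7.5130 * 25.8400 = 79909.6450 W

79909.6450 W


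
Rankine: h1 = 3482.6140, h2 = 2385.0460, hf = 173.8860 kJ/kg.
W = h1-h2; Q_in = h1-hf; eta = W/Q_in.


W = 1097.5680 kJ/kg
Q_in = 3308.7280 kJ/kg
eta = 0.3317 = 33.1719%

eta = 33.1719%


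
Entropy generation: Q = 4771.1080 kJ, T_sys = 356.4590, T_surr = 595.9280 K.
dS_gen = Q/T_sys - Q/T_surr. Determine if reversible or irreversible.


dS_sys = 4771.1080/356.4590 = 13.3847 kJ/K
dS_surr = -4771.1080/595.9280 = -8.0062 kJ/K
dS_gen = 13.3847 - 8.0062 = 5.3785 kJ/K (irreversible)

dS_gen = 5.3785 kJ/K, irreversible


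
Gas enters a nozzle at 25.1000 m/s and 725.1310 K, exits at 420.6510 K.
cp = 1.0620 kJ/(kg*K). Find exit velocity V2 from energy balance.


dT = 304.4800 K
2*cp*1000*dT = 646715.5200
V1^2 = 630.0100
V2 = sqrt(647345.5300) = 804.5779 m/s

804.5779 m/s


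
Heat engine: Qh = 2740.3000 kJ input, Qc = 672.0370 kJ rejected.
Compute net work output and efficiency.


W = 2740.3000 - 672.0370 = 2068.2630 kJ
eta = 2068.2630 / 2740.3000 = 0.7548 = 75.4758%

W = 2068.2630 kJ, eta = 75.4758%


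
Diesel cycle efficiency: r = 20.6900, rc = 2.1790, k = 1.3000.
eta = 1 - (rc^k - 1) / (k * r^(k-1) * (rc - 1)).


r^(k-1) = 2.4816
rc^k = 2.7525
eta = 0.5392 = 53.9230%

53.9230%


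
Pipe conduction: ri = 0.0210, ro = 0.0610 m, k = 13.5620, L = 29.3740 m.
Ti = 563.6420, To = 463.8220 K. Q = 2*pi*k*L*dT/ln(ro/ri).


dT = 99.8200 K
ln(ro/ri) = 1.0664
Q = 2*pi*13.5620*29.3740*99.8200 / 1.0664 = 234306.2699 W

234306.2699 W


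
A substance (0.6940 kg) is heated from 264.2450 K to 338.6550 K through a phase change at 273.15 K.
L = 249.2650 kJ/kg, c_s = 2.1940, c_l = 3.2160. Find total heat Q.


Q1 (sensible, solid) = 0.6940 * 2.1940 * 8.9050 = 13.5591 kJ
Q2 (latent) = 0.6940 * 249.2650 = 172.9899 kJ
Q3 (sensible, liquid) = 0.6940 * 3.2160 * 65.5050 = 146.2009 kJ
Q_total = 332.7499 kJ

332.7499 kJ


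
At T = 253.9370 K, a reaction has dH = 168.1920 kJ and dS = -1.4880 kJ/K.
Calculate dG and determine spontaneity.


T*dS = 253.9370 * -1.4880 = -377.8583 kJ
dG = 168.1920 + 377.8583 = 546.0503 kJ (non-spontaneous)

dG = 546.0503 kJ, non-spontaneous


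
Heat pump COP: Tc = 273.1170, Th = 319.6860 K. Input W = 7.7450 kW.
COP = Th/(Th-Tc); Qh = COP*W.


COP = 319.6860 / 46.5690 = 6.8648
Qh = 6.8648 * 7.7450 = 53.1677 kW

COP = 6.8648, Qh = 53.1677 kW


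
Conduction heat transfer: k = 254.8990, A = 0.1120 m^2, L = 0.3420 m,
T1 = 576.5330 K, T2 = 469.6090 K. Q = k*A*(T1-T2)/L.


dT = 106.9240 K
Q = 254.8990 * 0.1120 * 106.9240 / 0.3420 = 8925.5553 W

8925.5553 W


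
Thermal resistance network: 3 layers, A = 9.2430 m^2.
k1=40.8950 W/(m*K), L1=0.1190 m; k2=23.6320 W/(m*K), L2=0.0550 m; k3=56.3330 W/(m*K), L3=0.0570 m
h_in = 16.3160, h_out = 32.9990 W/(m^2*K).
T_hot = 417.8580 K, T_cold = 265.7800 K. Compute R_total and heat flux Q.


R_conv_in = 1/(16.3160*9.2430) = 0.0066
R_1 = 0.1190/(40.8950*9.2430) = 0.0003
R_2 = 0.0550/(23.6320*9.2430) = 0.0003
R_3 = 0.0570/(56.3330*9.2430) = 0.0001
R_conv_out = 1/(32.9990*9.2430) = 0.0033
R_total = 0.0106 K/W
Q = 152.0780 / 0.0106 = 14366.5179 W

R_total = 0.0106 K/W, Q = 14366.5179 W


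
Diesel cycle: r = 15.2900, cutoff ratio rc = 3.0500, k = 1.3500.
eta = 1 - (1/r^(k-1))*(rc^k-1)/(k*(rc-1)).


r^(k-1) = 2.5974
rc^k = 4.5061
eta = 0.5122 = 51.2248%

51.2248%


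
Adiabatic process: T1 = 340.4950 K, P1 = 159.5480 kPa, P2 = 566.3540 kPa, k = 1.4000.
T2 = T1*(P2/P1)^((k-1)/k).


(k-1)/k = 0.2857
(P2/P1)^exp = 1.4361
T2 = 340.4950 * 1.4361 = 489.0010 K

489.0010 K


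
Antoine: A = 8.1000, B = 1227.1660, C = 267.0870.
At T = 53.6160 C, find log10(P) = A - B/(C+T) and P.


C+T = 320.7030
B/(C+T) = 3.8265
log10(P) = 8.1000 - 3.8265 = 4.2735
P = 10^4.2735 = 18772.0873 mmHg

18772.0873 mmHg


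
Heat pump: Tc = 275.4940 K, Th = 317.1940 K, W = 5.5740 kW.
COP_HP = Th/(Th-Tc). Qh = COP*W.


COP = 317.1940 / 41.7000 = 7.6066
Qh = 7.6066 * 5.5740 = 42.3990 kW

COP = 7.6066, Qh = 42.3990 kW


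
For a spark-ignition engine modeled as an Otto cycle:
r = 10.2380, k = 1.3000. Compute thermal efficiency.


r^(k-1) = 2.0094
eta = 1 - 1/2.0094 = 0.5023 = 50.2337%

50.2337%
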